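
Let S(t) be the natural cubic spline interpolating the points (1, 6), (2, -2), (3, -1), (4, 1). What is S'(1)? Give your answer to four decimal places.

-10.3333

Write m_i for S''(x_i). With h_i = 1, 1, 1 and divided differences Δ_i = -8, 1, 2, the continuity of S' gives the tridiagonal system
  1·m_0 + 4·m_1 + 1·m_2 = 6(Δ_1 - Δ_0) = 54
  1·m_1 + 4·m_2 + 1·m_3 = 6(Δ_2 - Δ_1) = 6
Natural end conditions: m_0 = m_3 = 0.
Forward elimination and back-substitution give m_0 = 0, m_1 = 14, m_2 = -2, m_3 = 0.
On [1, 2], S'(t) = b_0 + 2c_0·(t - 1) + 3d_0·(t - 1)² with b_0 = Δ_0 - h_0(2m_0 + m_1)/6 = -31/3, c_0 = m_0/2 = 0, d_0 = (m_1 - m_0)/(6h_0) = 7/3. So S'(1) = -31/3.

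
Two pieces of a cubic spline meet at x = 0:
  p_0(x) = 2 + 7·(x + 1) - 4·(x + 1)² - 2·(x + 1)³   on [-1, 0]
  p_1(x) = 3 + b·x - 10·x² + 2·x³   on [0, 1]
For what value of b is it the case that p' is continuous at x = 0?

-7

p_0'(x) = 7 - 8·(x + 1) - 6·(x + 1)², so p_0'(0) = -7. On the right, p_1'(0) = b, so b = -7.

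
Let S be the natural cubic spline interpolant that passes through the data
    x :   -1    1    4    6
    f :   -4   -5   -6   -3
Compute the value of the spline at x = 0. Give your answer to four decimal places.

Let M_i = S''(x_i). Step sizes h_i = 2, 3, 2; slopes of the chords Δ_i = (y_(i+1) - y_i)/h_i = -1/2, -1/3, 3/2.
  2·M_0 + 10·M_1 + 3·M_2 = 6(Δ_1 - Δ_0) = 1
  3·M_1 + 10·M_2 + 2·M_3 = 6(Δ_2 - Δ_1) = 11
Natural end conditions: M_0 = M_3 = 0.
Solving the tridiagonal system: M_0 = 0, M_1 = -23/91, M_2 = 107/91, M_3 = 0.
On [-1, 1], S(x) = -4 - 227/546·(x + 1) + 0·(x + 1)² - 23/1092·(x + 1)³.
With (x + 1) = 1: S(0) = -1615/364.

-4.4368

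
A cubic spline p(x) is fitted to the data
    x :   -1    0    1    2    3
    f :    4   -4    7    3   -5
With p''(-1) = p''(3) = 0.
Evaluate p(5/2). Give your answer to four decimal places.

-1.1272

Let σ_i = p''(x_i). Step sizes h_i = 1, 1, 1, 1; slopes of the chords Δ_i = (y_(i+1) - y_i)/h_i = -8, 11, -4, -8.
  1·σ_0 + 4·σ_1 + 1·σ_2 = 6(Δ_1 - Δ_0) = 114
  1·σ_1 + 4·σ_2 + 1·σ_3 = 6(Δ_2 - Δ_1) = -90
  1·σ_2 + 4·σ_3 + 1·σ_4 = 6(Δ_3 - Δ_2) = -24
Natural end conditions: σ_0 = σ_4 = 0.
Solving: σ_0 = 0, σ_1 = 1023/28, σ_2 = -225/7, σ_3 = 57/28, σ_4 = 0.
On [2, 3], p(x) = 3 - 243/28·(x - 2) + 57/56·(x - 2)² - 19/56·(x - 2)³.
With (x - 2) = 1/2: p(5/2) = -505/448.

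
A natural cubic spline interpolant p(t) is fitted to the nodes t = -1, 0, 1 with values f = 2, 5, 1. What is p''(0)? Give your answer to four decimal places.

-10.5000

With M_i denoting the second derivative at x_i, h_i = 1, 1, and Δ_i = (y_(i+1) − y_i)/h_i = 3, -4:
  1·M_0 + 4·M_1 + 1·M_2 = 6(Δ_1 - Δ_0) = -42
Natural end conditions: M_0 = M_2 = 0.
Solving: M_0 = 0, M_1 = -21/2, M_2 = 0.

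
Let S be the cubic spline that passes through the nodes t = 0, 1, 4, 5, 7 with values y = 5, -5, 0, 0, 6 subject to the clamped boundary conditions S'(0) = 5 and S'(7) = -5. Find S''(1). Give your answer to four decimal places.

Write m_i for S''(x_i). With h_i = 1, 3, 1, 2 and divided differences Δ_i = -10, 5/3, 0, 3, the continuity of S' gives the tridiagonal system
  1·m_0 + 8·m_1 + 3·m_2 = 6(Δ_1 - Δ_0) = 70
  3·m_1 + 8·m_2 + 1·m_3 = 6(Δ_2 - Δ_1) = -10
  1·m_2 + 6·m_3 + 2·m_4 = 6(Δ_3 - Δ_2) = 18
Clamped end conditions give two more equations: 2h_0·m_0 + h_0·m_1 = 6(Δ_0 - S'(0)) = -90 and h_3·m_3 + 2h_3·m_4 = 6(S'(7) - Δ_3) = -48.
Forward elimination and back-substitution give m_0 = -3004/55, m_1 = 1058/55, m_2 = -322/33, m_3 = 1708/165, m_4 = -2834/165.

19.2364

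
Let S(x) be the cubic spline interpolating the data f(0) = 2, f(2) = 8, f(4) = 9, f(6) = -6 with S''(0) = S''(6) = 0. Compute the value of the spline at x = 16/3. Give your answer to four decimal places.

Let σ_i = S''(x_i). Step sizes h_i = 2, 2, 2; slopes of the chords Δ_i = (y_(i+1) - y_i)/h_i = 3, 1/2, -15/2.
  2·σ_0 + 8·σ_1 + 2·σ_2 = 6(Δ_1 - Δ_0) = -15
  2·σ_1 + 8·σ_2 + 2·σ_3 = 6(Δ_2 - Δ_1) = -48
Natural end conditions: σ_0 = σ_3 = 0.
Hence σ_0 = 0, σ_1 = -2/5, σ_2 = -59/10, σ_3 = 0.
On [4, 6], S(x) = 9 - 107/30·(x - 4) - 59/20·(x - 4)² + 59/120·(x - 4)³.
With (x - 4) = 4/3: S(16/3) = 67/405.

0.1654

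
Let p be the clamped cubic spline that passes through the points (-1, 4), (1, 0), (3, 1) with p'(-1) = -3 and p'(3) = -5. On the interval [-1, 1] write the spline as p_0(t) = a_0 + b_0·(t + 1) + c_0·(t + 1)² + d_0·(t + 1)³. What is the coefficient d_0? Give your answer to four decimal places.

0.4688

Put M_i = p'' at the i-th knot. Here h = (2, 2) and Δ = (-2, 1/2), so the interior equations h_(i-1)·M_(i-1) + 2(h_(i-1)+h_i)·M_i + h_i·M_(i+1) = 6(Δ_i − Δ_(i-1)) read
  2·M_0 + 8·M_1 + 2·M_2 = 6(Δ_1 - Δ_0) = 15
Clamped end conditions give two more equations: 2h_0·M_0 + h_0·M_1 = 6(Δ_0 - p'(-1)) = 6 and h_1·M_1 + 2h_1·M_2 = 6(p'(3) - Δ_1) = -33.
Hence M_0 = -7/8, M_1 = 19/4, M_2 = -85/8.
On [-1, 1], with p_0(t) = a_0 + b_0·(t + 1) + c_0·(t + 1)² + d_0·(t + 1)³: c_0 = M_0/2 = -7/16, d_0 = (M_1 - M_0)/(6h_0) = 15/32, b_0 = Δ_0 - h_0(2M_0 + M_1)/6 = -3.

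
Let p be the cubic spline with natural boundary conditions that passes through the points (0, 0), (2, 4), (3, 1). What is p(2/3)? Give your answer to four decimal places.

Write σ_i for p''(x_i). With h_i = 2, 1 and divided differences Δ_i = 2, -3, the continuity of p' gives the tridiagonal system
  2·σ_0 + 6·σ_1 + 1·σ_2 = 6(Δ_1 - Δ_0) = -30
Natural end conditions: σ_0 = σ_2 = 0.
Solving: σ_0 = 0, σ_1 = -5, σ_2 = 0.
On [0, 2], p(x) = 0 + 11/3·x + 0·x² - 5/12·x³.
With x = 2/3: p(2/3) = 188/81.

2.3210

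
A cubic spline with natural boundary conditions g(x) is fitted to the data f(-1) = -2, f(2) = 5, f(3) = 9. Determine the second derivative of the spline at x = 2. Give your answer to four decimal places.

With m_i denoting the second derivative at x_i, h_i = 3, 1, and Δ_i = (y_(i+1) − y_i)/h_i = 7/3, 4:
  3·m_0 + 8·m_1 + 1·m_2 = 6(Δ_1 - Δ_0) = 10
Natural end conditions: m_0 = m_2 = 0.
Solving: m_0 = 0, m_1 = 5/4, m_2 = 0.

1.2500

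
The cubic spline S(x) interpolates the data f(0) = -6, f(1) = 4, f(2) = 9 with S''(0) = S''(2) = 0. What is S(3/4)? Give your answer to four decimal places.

1.9102

With m_i denoting the second derivative at x_i, h_i = 1, 1, and Δ_i = (y_(i+1) − y_i)/h_i = 10, 5:
  1·m_0 + 4·m_1 + 1·m_2 = 6(Δ_1 - Δ_0) = -30
Natural end conditions: m_0 = m_2 = 0.
Forward elimination and back-substitution give m_0 = 0, m_1 = -15/2, m_2 = 0.
On [0, 1], S(x) = -6 + 45/4·x + 0·x² - 5/4·x³.
With x = 3/4: S(3/4) = 489/256.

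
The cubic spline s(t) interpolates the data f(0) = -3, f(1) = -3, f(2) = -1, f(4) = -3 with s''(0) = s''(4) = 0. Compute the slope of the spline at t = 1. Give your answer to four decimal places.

1.3043

Let M_i = s''(x_i). Step sizes h_i = 1, 1, 2; slopes of the chords Δ_i = (y_(i+1) - y_i)/h_i = 0, 2, -1.
  1·M_0 + 4·M_1 + 1·M_2 = 6(Δ_1 - Δ_0) = 12
  1·M_1 + 6·M_2 + 2·M_3 = 6(Δ_2 - Δ_1) = -18
Natural end conditions: M_0 = M_3 = 0.
Solving the tridiagonal system: M_0 = 0, M_1 = 90/23, M_2 = -84/23, M_3 = 0.
On [1, 2], s'(t) = b_1 + 2c_1·(t - 1) + 3d_1·(t - 1)² with b_1 = Δ_1 - h_1(2M_1 + M_2)/6 = 30/23, c_1 = M_1/2 = 45/23, d_1 = (M_2 - M_1)/(6h_1) = -29/23. So s'(1) = 30/23.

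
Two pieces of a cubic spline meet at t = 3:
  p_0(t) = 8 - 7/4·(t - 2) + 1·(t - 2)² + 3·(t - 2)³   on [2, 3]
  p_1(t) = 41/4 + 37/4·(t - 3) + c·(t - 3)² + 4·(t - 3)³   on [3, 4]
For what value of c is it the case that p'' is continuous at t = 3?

10

p_0''(t) = 2 + 18·(t - 2), so p_0''(3) = 20. On the right, p_1''(3) = 2c, so c = 10.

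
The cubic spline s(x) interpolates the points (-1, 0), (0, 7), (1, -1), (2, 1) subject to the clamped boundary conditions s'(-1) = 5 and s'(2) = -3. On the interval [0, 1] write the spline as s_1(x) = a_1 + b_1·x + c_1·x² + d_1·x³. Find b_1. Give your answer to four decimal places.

Write m_i for s''(x_i). With h_i = 1, 1, 1 and divided differences Δ_i = 7, -8, 2, the continuity of s' gives the tridiagonal system
  1·m_0 + 4·m_1 + 1·m_2 = 6(Δ_1 - Δ_0) = -90
  1·m_1 + 4·m_2 + 1·m_3 = 6(Δ_2 - Δ_1) = 60
Clamped end conditions give two more equations: 2h_0·m_0 + h_0·m_1 = 6(Δ_0 - s'(-1)) = 12 and h_2·m_2 + 2h_2·m_3 = 6(s'(2) - Δ_2) = -30.
Solving the tridiagonal system: m_0 = 364/15, m_1 = -548/15, m_2 = 478/15, m_3 = -464/15.
On [0, 1], with s_1(x) = a_1 + b_1·x + c_1·x² + d_1·x³: c_1 = m_1/2 = -274/15, d_1 = (m_2 - m_1)/(6h_1) = 57/5, b_1 = Δ_1 - h_1(2m_1 + m_2)/6 = -17/15.

-1.1333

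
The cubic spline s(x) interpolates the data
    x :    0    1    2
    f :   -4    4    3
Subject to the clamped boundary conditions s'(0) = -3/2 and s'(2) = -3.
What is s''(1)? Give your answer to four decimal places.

-25.5000

Let M_i = s''(x_i). Step sizes h_i = 1, 1; slopes of the chords Δ_i = (y_(i+1) - y_i)/h_i = 8, -1.
  1·M_0 + 4·M_1 + 1·M_2 = 6(Δ_1 - Δ_0) = -54
Clamped end conditions give two more equations: 2h_0·M_0 + h_0·M_1 = 6(Δ_0 - s'(0)) = 57 and h_1·M_1 + 2h_1·M_2 = 6(s'(2) - Δ_1) = -12.
Hence M_0 = 165/4, M_1 = -51/2, M_2 = 27/4.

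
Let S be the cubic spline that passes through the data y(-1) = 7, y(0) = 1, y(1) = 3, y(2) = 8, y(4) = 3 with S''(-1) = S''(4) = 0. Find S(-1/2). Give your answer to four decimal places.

3.3089

With M_i denoting the second derivative at x_i, h_i = 1, 1, 1, 2, and Δ_i = (y_(i+1) − y_i)/h_i = -6, 2, 5, -5/2:
  1·M_0 + 4·M_1 + 1·M_2 = 6(Δ_1 - Δ_0) = 48
  1·M_1 + 4·M_2 + 1·M_3 = 6(Δ_2 - Δ_1) = 18
  1·M_2 + 6·M_3 + 2·M_4 = 6(Δ_3 - Δ_2) = -45
Natural end conditions: M_0 = M_4 = 0.
Forward elimination and back-substitution give M_0 = 0, M_1 = 951/86, M_2 = 162/43, M_3 = -699/86, M_4 = 0.
On [-1, 0], S(x) = 7 - 1349/172·(x + 1) + 0·(x + 1)² + 317/172·(x + 1)³.
With (x + 1) = 1/2: S(-1/2) = 4553/1376.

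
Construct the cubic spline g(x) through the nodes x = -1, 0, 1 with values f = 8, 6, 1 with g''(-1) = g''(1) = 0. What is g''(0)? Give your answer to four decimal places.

-4.5000

Write σ_i for g''(x_i). With h_i = 1, 1 and divided differences Δ_i = -2, -5, the continuity of g' gives the tridiagonal system
  1·σ_0 + 4·σ_1 + 1·σ_2 = 6(Δ_1 - Δ_0) = -18
Natural end conditions: σ_0 = σ_2 = 0.
Solving the tridiagonal system: σ_0 = 0, σ_1 = -9/2, σ_2 = 0.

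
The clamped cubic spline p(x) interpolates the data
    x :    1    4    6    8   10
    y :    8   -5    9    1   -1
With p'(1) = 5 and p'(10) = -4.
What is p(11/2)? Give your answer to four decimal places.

6.2541

With M_i denoting the second derivative at x_i, h_i = 3, 2, 2, 2, and Δ_i = (y_(i+1) − y_i)/h_i = -13/3, 7, -4, -1:
  3·M_0 + 10·M_1 + 2·M_2 = 6(Δ_1 - Δ_0) = 68
  2·M_1 + 8·M_2 + 2·M_3 = 6(Δ_2 - Δ_1) = -66
  2·M_2 + 8·M_3 + 2·M_4 = 6(Δ_3 - Δ_2) = 18
Clamped end conditions give two more equations: 2h_0·M_0 + h_0·M_1 = 6(Δ_0 - p'(1)) = -56 and h_3·M_3 + 2h_3·M_4 = 6(p'(10) - Δ_3) = -18.
Hence M_0 = -382/23, M_1 = 1004/69, M_2 = -955/69, M_3 = 539/69, M_4 = -580/69.
On [4, 6], p(x) = -5 + 44/23·(x - 4) + 502/69·(x - 4)² - 653/276·(x - 4)³.
With (x - 4) = 3/2: p(11/2) = 4603/736.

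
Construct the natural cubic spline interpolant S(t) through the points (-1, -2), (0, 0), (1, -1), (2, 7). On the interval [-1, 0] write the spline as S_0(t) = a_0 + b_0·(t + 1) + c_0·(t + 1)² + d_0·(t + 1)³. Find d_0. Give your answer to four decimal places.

-1.4000

Put σ_i = S'' at the i-th knot. Here h = (1, 1, 1) and Δ = (2, -1, 8), so the interior equations h_(i-1)·σ_(i-1) + 2(h_(i-1)+h_i)·σ_i + h_i·σ_(i+1) = 6(Δ_i − Δ_(i-1)) read
  1·σ_0 + 4·σ_1 + 1·σ_2 = 6(Δ_1 - Δ_0) = -18
  1·σ_1 + 4·σ_2 + 1·σ_3 = 6(Δ_2 - Δ_1) = 54
Natural end conditions: σ_0 = σ_3 = 0.
Forward elimination and back-substitution give σ_0 = 0, σ_1 = -42/5, σ_2 = 78/5, σ_3 = 0.
On [-1, 0], with S_0(t) = a_0 + b_0·(t + 1) + c_0·(t + 1)² + d_0·(t + 1)³: c_0 = σ_0/2 = 0, d_0 = (σ_1 - σ_0)/(6h_0) = -7/5, b_0 = Δ_0 - h_0(2σ_0 + σ_1)/6 = 17/5.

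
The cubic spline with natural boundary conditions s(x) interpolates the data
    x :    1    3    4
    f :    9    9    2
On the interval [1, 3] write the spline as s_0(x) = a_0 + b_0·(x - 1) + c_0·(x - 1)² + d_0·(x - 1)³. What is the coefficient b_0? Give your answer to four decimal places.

Put m_i = s'' at the i-th knot. Here h = (2, 1) and Δ = (0, -7), so the interior equations h_(i-1)·m_(i-1) + 2(h_(i-1)+h_i)·m_i + h_i·m_(i+1) = 6(Δ_i − Δ_(i-1)) read
  2·m_0 + 6·m_1 + 1·m_2 = 6(Δ_1 - Δ_0) = -42
Natural end conditions: m_0 = m_2 = 0.
Forward elimination and back-substitution give m_0 = 0, m_1 = -7, m_2 = 0.
On [1, 3], with s_0(x) = a_0 + b_0·(x - 1) + c_0·(x - 1)² + d_0·(x - 1)³: c_0 = m_0/2 = 0, d_0 = (m_1 - m_0)/(6h_0) = -7/12, b_0 = Δ_0 - h_0(2m_0 + m_1)/6 = 7/3.

2.3333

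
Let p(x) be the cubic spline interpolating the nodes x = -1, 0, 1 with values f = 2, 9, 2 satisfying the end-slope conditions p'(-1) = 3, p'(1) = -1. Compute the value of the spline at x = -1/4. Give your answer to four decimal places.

Let m_i = p''(x_i). Step sizes h_i = 1, 1; slopes of the chords Δ_i = (y_(i+1) - y_i)/h_i = 7, -7.
  1·m_0 + 4·m_1 + 1·m_2 = 6(Δ_1 - Δ_0) = -84
Clamped end conditions give two more equations: 2h_0·m_0 + h_0·m_1 = 6(Δ_0 - p'(-1)) = 24 and h_1·m_1 + 2h_1·m_2 = 6(p'(1) - Δ_1) = 36.
Forward elimination and back-substitution give m_0 = 31, m_1 = -38, m_2 = 37.
On [-1, 0], p(x) = 2 + 3·(x + 1) + 31/2·(x + 1)² - 23/2·(x + 1)³.
With (x + 1) = 3/4: p(-1/4) = 1039/128.

8.1172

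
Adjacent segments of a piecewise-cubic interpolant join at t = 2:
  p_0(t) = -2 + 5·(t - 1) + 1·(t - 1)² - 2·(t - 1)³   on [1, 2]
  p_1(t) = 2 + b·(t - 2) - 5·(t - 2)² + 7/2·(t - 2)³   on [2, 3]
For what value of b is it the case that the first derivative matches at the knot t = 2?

1

p_0'(t) = 5 + 2·(t - 1) - 6·(t - 1)², so p_0'(2) = 1. On the right, p_1'(2) = b, so b = 1.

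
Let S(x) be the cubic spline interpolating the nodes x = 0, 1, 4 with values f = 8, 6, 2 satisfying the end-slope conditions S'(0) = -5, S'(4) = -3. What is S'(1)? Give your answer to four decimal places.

-0.5000

With σ_i denoting the second derivative at x_i, h_i = 1, 3, and Δ_i = (y_(i+1) − y_i)/h_i = -2, -4/3:
  1·σ_0 + 8·σ_1 + 3·σ_2 = 6(Δ_1 - Δ_0) = 4
Clamped end conditions give two more equations: 2h_0·σ_0 + h_0·σ_1 = 6(Δ_0 - S'(0)) = 18 and h_1·σ_1 + 2h_1·σ_2 = 6(S'(4) - Δ_1) = -10.
Solving the tridiagonal system: σ_0 = 9, σ_1 = 0, σ_2 = -5/3.
On [1, 4], S'(x) = b_1 + 2c_1·(x - 1) + 3d_1·(x - 1)² with b_1 = Δ_1 - h_1(2σ_1 + σ_2)/6 = -1/2, c_1 = σ_1/2 = 0, d_1 = (σ_2 - σ_1)/(6h_1) = -5/54. So S'(1) = -1/2.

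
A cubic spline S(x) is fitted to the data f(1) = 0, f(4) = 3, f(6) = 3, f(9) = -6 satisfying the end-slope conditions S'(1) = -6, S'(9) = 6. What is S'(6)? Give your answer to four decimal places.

Put m_i = S'' at the i-th knot. Here h = (3, 2, 3) and Δ = (1, 0, -3), so the interior equations h_(i-1)·m_(i-1) + 2(h_(i-1)+h_i)·m_i + h_i·m_(i+1) = 6(Δ_i − Δ_(i-1)) read
  3·m_0 + 10·m_1 + 2·m_2 = 6(Δ_1 - Δ_0) = -6
  2·m_1 + 10·m_2 + 3·m_3 = 6(Δ_2 - Δ_1) = -18
Clamped end conditions give two more equations: 2h_0·m_0 + h_0·m_1 = 6(Δ_0 - S'(1)) = 42 and h_2·m_2 + 2h_2·m_3 = 6(S'(9) - Δ_2) = 54.
Solving the tridiagonal system: m_0 = 730/91, m_1 = -186/91, m_2 = -438/91, m_3 = 1038/91.
On [6, 9], S'(x) = b_2 + 2c_2·(x - 6) + 3d_2·(x - 6)² with b_2 = Δ_2 - h_2(2m_2 + m_3)/6 = -354/91, c_2 = m_2/2 = -219/91, d_2 = (m_3 - m_2)/(6h_2) = 82/91. So S'(6) = -354/91.

-3.8901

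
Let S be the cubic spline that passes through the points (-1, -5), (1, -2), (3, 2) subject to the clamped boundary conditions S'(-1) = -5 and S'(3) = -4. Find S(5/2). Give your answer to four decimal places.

Write σ_i for S''(x_i). With h_i = 2, 2 and divided differences Δ_i = 3/2, 2, the continuity of S' gives the tridiagonal system
  2·σ_0 + 8·σ_1 + 2·σ_2 = 6(Δ_1 - Δ_0) = 3
Clamped end conditions give two more equations: 2h_0·σ_0 + h_0·σ_1 = 6(Δ_0 - S'(-1)) = 39 and h_1·σ_1 + 2h_1·σ_2 = 6(S'(3) - Δ_1) = -36.
Solving the tridiagonal system: σ_0 = 77/8, σ_1 = 1/4, σ_2 = -73/8.
On [1, 3], S(x) = -2 + 39/8·(x - 1) + 1/8·(x - 1)² - 25/32·(x - 1)³.
With (x - 1) = 3/2: S(5/2) = 757/256.

2.9570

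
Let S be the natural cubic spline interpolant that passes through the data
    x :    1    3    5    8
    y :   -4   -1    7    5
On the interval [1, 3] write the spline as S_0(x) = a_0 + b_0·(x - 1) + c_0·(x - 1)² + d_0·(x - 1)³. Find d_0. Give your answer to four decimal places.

With m_i denoting the second derivative at x_i, h_i = 2, 2, 3, and Δ_i = (y_(i+1) − y_i)/h_i = 3/2, 4, -2/3:
  2·m_0 + 8·m_1 + 2·m_2 = 6(Δ_1 - Δ_0) = 15
  2·m_1 + 10·m_2 + 3·m_3 = 6(Δ_2 - Δ_1) = -28
Natural end conditions: m_0 = m_3 = 0.
Forward elimination and back-substitution give m_0 = 0, m_1 = 103/38, m_2 = -127/38, m_3 = 0.
On [1, 3], with S_0(x) = a_0 + b_0·(x - 1) + c_0·(x - 1)² + d_0·(x - 1)³: c_0 = m_0/2 = 0, d_0 = (m_1 - m_0)/(6h_0) = 103/456, b_0 = Δ_0 - h_0(2m_0 + m_1)/6 = 34/57.

0.2259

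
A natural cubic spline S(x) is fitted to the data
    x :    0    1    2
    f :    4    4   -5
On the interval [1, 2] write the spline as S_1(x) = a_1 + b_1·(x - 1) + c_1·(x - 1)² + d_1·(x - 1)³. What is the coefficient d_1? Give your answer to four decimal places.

2.2500

Let σ_i = S''(x_i). Step sizes h_i = 1, 1; slopes of the chords Δ_i = (y_(i+1) - y_i)/h_i = 0, -9.
  1·σ_0 + 4·σ_1 + 1·σ_2 = 6(Δ_1 - Δ_0) = -54
Natural end conditions: σ_0 = σ_2 = 0.
Hence σ_0 = 0, σ_1 = -27/2, σ_2 = 0.
On [1, 2], with S_1(x) = a_1 + b_1·(x - 1) + c_1·(x - 1)² + d_1·(x - 1)³: c_1 = σ_1/2 = -27/4, d_1 = (σ_2 - σ_1)/(6h_1) = 9/4, b_1 = Δ_1 - h_1(2σ_1 + σ_2)/6 = -9/2.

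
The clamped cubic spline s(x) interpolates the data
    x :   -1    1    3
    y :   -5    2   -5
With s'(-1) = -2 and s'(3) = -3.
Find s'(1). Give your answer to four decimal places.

Let M_i = s''(x_i). Step sizes h_i = 2, 2; slopes of the chords Δ_i = (y_(i+1) - y_i)/h_i = 7/2, -7/2.
  2·M_0 + 8·M_1 + 2·M_2 = 6(Δ_1 - Δ_0) = -42
Clamped end conditions give two more equations: 2h_0·M_0 + h_0·M_1 = 6(Δ_0 - s'(-1)) = 33 and h_1·M_1 + 2h_1·M_2 = 6(s'(3) - Δ_1) = 3.
Solving: M_0 = 53/4, M_1 = -10, M_2 = 23/4.
On [1, 3], s'(x) = b_1 + 2c_1·(x - 1) + 3d_1·(x - 1)² with b_1 = Δ_1 - h_1(2M_1 + M_2)/6 = 5/4, c_1 = M_1/2 = -5, d_1 = (M_2 - M_1)/(6h_1) = 21/16. So s'(1) = 5/4.

1.2500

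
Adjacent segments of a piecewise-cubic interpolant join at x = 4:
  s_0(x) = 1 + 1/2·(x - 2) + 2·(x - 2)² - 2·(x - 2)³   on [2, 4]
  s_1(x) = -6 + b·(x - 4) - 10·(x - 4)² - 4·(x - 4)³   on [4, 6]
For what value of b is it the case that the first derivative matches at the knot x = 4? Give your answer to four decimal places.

s_0'(x) = 1/2 + 4·(x - 2) - 6·(x - 2)², so s_0'(4) = -31/2. On the right, s_1'(4) = b, so b = -31/2.

-15.5000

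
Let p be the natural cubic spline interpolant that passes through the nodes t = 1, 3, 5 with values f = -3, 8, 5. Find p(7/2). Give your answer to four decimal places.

With m_i denoting the second derivative at x_i, h_i = 2, 2, and Δ_i = (y_(i+1) − y_i)/h_i = 11/2, -3/2:
  2·m_0 + 8·m_1 + 2·m_2 = 6(Δ_1 - Δ_0) = -42
Natural end conditions: m_0 = m_2 = 0.
Hence m_0 = 0, m_1 = -21/4, m_2 = 0.
On [3, 5], p(t) = 8 + 2·(t - 3) - 21/8·(t - 3)² + 7/16·(t - 3)³.
With (t - 3) = 1/2: p(7/2) = 1075/128.

8.3984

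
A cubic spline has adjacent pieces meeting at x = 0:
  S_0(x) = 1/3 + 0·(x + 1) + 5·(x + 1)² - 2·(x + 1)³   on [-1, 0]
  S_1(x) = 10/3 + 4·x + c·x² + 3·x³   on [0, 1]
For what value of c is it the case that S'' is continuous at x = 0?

-1

S_0''(x) = 10 - 12·(x + 1), so S_0''(0) = -2. On the right, S_1''(0) = 2c, so c = -1.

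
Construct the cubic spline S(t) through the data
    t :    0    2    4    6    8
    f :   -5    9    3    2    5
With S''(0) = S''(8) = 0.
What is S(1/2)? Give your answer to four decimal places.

-0.1775

Let M_i = S''(x_i). Step sizes h_i = 2, 2, 2, 2; slopes of the chords Δ_i = (y_(i+1) - y_i)/h_i = 7, -3, -1/2, 3/2.
  2·M_0 + 8·M_1 + 2·M_2 = 6(Δ_1 - Δ_0) = -60
  2·M_1 + 8·M_2 + 2·M_3 = 6(Δ_2 - Δ_1) = 15
  2·M_2 + 8·M_3 + 2·M_4 = 6(Δ_3 - Δ_2) = 12
Natural end conditions: M_0 = M_4 = 0.
Solving: M_0 = 0, M_1 = -237/28, M_2 = 27/7, M_3 = 15/28, M_4 = 0.
On [0, 2], S(t) = -5 + 275/28·t + 0·t² - 79/112·t³.
With t = 1/2: S(1/2) = -159/896.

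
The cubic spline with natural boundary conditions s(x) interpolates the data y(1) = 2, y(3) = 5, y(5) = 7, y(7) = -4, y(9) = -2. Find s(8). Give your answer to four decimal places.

Let m_i = s''(x_i). Step sizes h_i = 2, 2, 2, 2; slopes of the chords Δ_i = (y_(i+1) - y_i)/h_i = 3/2, 1, -11/2, 1.
  2·m_0 + 8·m_1 + 2·m_2 = 6(Δ_1 - Δ_0) = -3
  2·m_1 + 8·m_2 + 2·m_3 = 6(Δ_2 - Δ_1) = -39
  2·m_2 + 8·m_3 + 2·m_4 = 6(Δ_3 - Δ_2) = 39
Natural end conditions: m_0 = m_4 = 0.
Forward elimination and back-substitution give m_0 = 0, m_1 = 75/56, m_2 = -48/7, m_3 = 369/56, m_4 = 0.
On [7, 9], s(x) = -4 - 95/28·(x - 7) + 369/112·(x - 7)² - 123/224·(x - 7)³.
With (x - 7) = 1: s(8) = -1041/224.

-4.6473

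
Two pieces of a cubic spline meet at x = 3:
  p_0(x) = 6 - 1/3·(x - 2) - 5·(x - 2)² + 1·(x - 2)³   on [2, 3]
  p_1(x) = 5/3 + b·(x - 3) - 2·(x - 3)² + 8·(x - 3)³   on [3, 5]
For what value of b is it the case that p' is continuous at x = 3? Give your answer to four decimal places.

p_0'(x) = -1/3 - 10·(x - 2) + 3·(x - 2)², so p_0'(3) = -22/3. On the right, p_1'(3) = b, so b = -22/3.

-7.3333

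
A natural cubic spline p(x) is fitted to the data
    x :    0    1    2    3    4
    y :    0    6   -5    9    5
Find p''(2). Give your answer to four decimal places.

With m_i denoting the second derivative at x_i, h_i = 1, 1, 1, 1, and Δ_i = (y_(i+1) − y_i)/h_i = 6, -11, 14, -4:
  1·m_0 + 4·m_1 + 1·m_2 = 6(Δ_1 - Δ_0) = -102
  1·m_1 + 4·m_2 + 1·m_3 = 6(Δ_2 - Δ_1) = 150
  1·m_2 + 4·m_3 + 1·m_4 = 6(Δ_3 - Δ_2) = -108
Natural end conditions: m_0 = m_4 = 0.
Forward elimination and back-substitution give m_0 = 0, m_1 = -1119/28, m_2 = 405/7, m_3 = -1161/28, m_4 = 0.

57.8571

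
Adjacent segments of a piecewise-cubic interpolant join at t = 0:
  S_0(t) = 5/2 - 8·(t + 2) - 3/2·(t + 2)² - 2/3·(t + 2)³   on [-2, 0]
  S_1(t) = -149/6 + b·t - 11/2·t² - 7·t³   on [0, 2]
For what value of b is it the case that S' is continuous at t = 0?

-22

S_0'(t) = -8 - 3·(t + 2) - 2·(t + 2)², so S_0'(0) = -22. On the right, S_1'(0) = b, so b = -22.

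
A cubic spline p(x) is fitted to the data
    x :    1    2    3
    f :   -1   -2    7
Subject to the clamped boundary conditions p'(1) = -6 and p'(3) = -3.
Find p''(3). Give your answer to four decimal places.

Write σ_i for p''(x_i). With h_i = 1, 1 and divided differences Δ_i = -1, 9, the continuity of p' gives the tridiagonal system
  1·σ_0 + 4·σ_1 + 1·σ_2 = 6(Δ_1 - Δ_0) = 60
Clamped end conditions give two more equations: 2h_0·σ_0 + h_0·σ_1 = 6(Δ_0 - p'(1)) = 30 and h_1·σ_1 + 2h_1·σ_2 = 6(p'(3) - Δ_1) = -72.
Solving the tridiagonal system: σ_0 = 3/2, σ_1 = 27, σ_2 = -99/2.

-49.5000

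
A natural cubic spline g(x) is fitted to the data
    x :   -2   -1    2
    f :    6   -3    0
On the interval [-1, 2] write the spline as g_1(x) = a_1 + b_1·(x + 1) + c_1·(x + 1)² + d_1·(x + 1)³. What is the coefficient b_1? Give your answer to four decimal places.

Write M_i for g''(x_i). With h_i = 1, 3 and divided differences Δ_i = -9, 1, the continuity of g' gives the tridiagonal system
  1·M_0 + 8·M_1 + 3·M_2 = 6(Δ_1 - Δ_0) = 60
Natural end conditions: M_0 = M_2 = 0.
Solving the tridiagonal system: M_0 = 0, M_1 = 15/2, M_2 = 0.
On [-1, 2], with g_1(x) = a_1 + b_1·(x + 1) + c_1·(x + 1)² + d_1·(x + 1)³: c_1 = M_1/2 = 15/4, d_1 = (M_2 - M_1)/(6h_1) = -5/12, b_1 = Δ_1 - h_1(2M_1 + M_2)/6 = -13/2.

-6.5000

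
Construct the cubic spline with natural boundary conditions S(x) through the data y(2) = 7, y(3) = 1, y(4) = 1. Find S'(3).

With M_i denoting the second derivative at x_i, h_i = 1, 1, and Δ_i = (y_(i+1) − y_i)/h_i = -6, 0:
  1·M_0 + 4·M_1 + 1·M_2 = 6(Δ_1 - Δ_0) = 36
Natural end conditions: M_0 = M_2 = 0.
Solving: M_0 = 0, M_1 = 9, M_2 = 0.
On [3, 4], S'(x) = b_1 + 2c_1·(x - 3) + 3d_1·(x - 3)² with b_1 = Δ_1 - h_1(2M_1 + M_2)/6 = -3, c_1 = M_1/2 = 9/2, d_1 = (M_2 - M_1)/(6h_1) = -3/2. So S'(3) = -3.

-3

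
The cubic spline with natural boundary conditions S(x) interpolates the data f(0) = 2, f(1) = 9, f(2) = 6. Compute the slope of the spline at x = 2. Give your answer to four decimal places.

Put m_i = S'' at the i-th knot. Here h = (1, 1) and Δ = (7, -3), so the interior equations h_(i-1)·m_(i-1) + 2(h_(i-1)+h_i)·m_i + h_i·m_(i+1) = 6(Δ_i − Δ_(i-1)) read
  1·m_0 + 4·m_1 + 1·m_2 = 6(Δ_1 - Δ_0) = -60
Natural end conditions: m_0 = m_2 = 0.
Solving the tridiagonal system: m_0 = 0, m_1 = -15, m_2 = 0.
On [1, 2], S'(x) = b_1 + 2c_1·(x - 1) + 3d_1·(x - 1)² with b_1 = Δ_1 - h_1(2m_1 + m_2)/6 = 2, c_1 = m_1/2 = -15/2, d_1 = (m_2 - m_1)/(6h_1) = 5/2. So S'(2) = -11/2.

-5.5000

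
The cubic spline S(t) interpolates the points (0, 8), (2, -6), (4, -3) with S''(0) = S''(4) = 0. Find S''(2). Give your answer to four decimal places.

6.3750

With M_i denoting the second derivative at x_i, h_i = 2, 2, and Δ_i = (y_(i+1) − y_i)/h_i = -7, 3/2:
  2·M_0 + 8·M_1 + 2·M_2 = 6(Δ_1 - Δ_0) = 51
Natural end conditions: M_0 = M_2 = 0.
Solving: M_0 = 0, M_1 = 51/8, M_2 = 0.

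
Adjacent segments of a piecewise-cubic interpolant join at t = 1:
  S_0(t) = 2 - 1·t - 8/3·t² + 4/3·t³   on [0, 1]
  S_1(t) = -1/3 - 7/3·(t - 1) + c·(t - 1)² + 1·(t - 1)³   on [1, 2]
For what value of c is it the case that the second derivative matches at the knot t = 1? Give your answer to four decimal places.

1.3333

S_0''(t) = -16/3 + 8·t, so S_0''(1) = 8/3. On the right, S_1''(1) = 2c, so c = 4/3.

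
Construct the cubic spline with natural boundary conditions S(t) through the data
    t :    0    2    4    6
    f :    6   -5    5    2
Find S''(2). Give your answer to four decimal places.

With M_i denoting the second derivative at x_i, h_i = 2, 2, 2, and Δ_i = (y_(i+1) − y_i)/h_i = -11/2, 5, -3/2:
  2·M_0 + 8·M_1 + 2·M_2 = 6(Δ_1 - Δ_0) = 63
  2·M_1 + 8·M_2 + 2·M_3 = 6(Δ_2 - Δ_1) = -39
Natural end conditions: M_0 = M_3 = 0.
Solving the tridiagonal system: M_0 = 0, M_1 = 97/10, M_2 = -73/10, M_3 = 0.

9.7000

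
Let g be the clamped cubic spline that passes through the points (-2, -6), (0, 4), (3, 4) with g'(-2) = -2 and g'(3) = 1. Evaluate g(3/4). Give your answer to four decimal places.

5.9266

Let σ_i = g''(x_i). Step sizes h_i = 2, 3; slopes of the chords Δ_i = (y_(i+1) - y_i)/h_i = 5, 0.
  2·σ_0 + 10·σ_1 + 3·σ_2 = 6(Δ_1 - Δ_0) = -30
Clamped end conditions give two more equations: 2h_0·σ_0 + h_0·σ_1 = 6(Δ_0 - g'(-2)) = 42 and h_1·σ_1 + 2h_1·σ_2 = 6(g'(3) - Δ_1) = 6.
Solving: σ_0 = 141/10, σ_1 = -36/5, σ_2 = 23/5.
On [0, 3], g(t) = 4 + 49/10·t - 18/5·t² + 59/90·t³.
With t = 3/4: g(3/4) = 3793/640.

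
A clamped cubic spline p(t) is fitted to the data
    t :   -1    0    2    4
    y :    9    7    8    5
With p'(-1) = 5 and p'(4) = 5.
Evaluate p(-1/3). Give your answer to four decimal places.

Let σ_i = p''(x_i). Step sizes h_i = 1, 2, 2; slopes of the chords Δ_i = (y_(i+1) - y_i)/h_i = -2, 1/2, -3/2.
  1·σ_0 + 6·σ_1 + 2·σ_2 = 6(Δ_1 - Δ_0) = 15
  2·σ_1 + 8·σ_2 + 2·σ_3 = 6(Δ_2 - Δ_1) = -12
Clamped end conditions give two more equations: 2h_0·σ_0 + h_0·σ_1 = 6(Δ_0 - p'(-1)) = -42 and h_2·σ_2 + 2h_2·σ_3 = 6(p'(4) - Δ_2) = 39.
Solving the tridiagonal system: σ_0 = -588/23, σ_1 = 210/23, σ_2 = -327/46, σ_3 = 306/23.
On [-1, 0], p(t) = 9 + 5·(t + 1) - 294/23·(t + 1)² + 133/23·(t + 1)³.
With (t + 1) = 2/3: p(-1/3) = 5195/621.

8.3655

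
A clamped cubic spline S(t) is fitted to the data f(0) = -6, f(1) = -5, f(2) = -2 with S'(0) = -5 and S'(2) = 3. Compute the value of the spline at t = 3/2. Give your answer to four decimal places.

-3.4375

Let M_i = S''(x_i). Step sizes h_i = 1, 1; slopes of the chords Δ_i = (y_(i+1) - y_i)/h_i = 1, 3.
  1·M_0 + 4·M_1 + 1·M_2 = 6(Δ_1 - Δ_0) = 12
Clamped end conditions give two more equations: 2h_0·M_0 + h_0·M_1 = 6(Δ_0 - S'(0)) = 36 and h_1·M_1 + 2h_1·M_2 = 6(S'(2) - Δ_1) = 0.
Hence M_0 = 19, M_1 = -2, M_2 = 1.
On [1, 2], S(t) = -5 + 7/2·(t - 1) - 1·(t - 1)² + 1/2·(t - 1)³.
With (t - 1) = 1/2: S(3/2) = -55/16.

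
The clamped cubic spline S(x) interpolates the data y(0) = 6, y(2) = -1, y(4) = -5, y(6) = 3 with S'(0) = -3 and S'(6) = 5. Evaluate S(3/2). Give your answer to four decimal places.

0.8438

Put M_i = S'' at the i-th knot. Here h = (2, 2, 2) and Δ = (-7/2, -2, 4), so the interior equations h_(i-1)·M_(i-1) + 2(h_(i-1)+h_i)·M_i + h_i·M_(i+1) = 6(Δ_i − Δ_(i-1)) read
  2·M_0 + 8·M_1 + 2·M_2 = 6(Δ_1 - Δ_0) = 9
  2·M_1 + 8·M_2 + 2·M_3 = 6(Δ_2 - Δ_1) = 36
Clamped end conditions give two more equations: 2h_0·M_0 + h_0·M_1 = 6(Δ_0 - S'(0)) = -3 and h_2·M_2 + 2h_2·M_3 = 6(S'(6) - Δ_2) = 6.
Hence M_0 = -5/6, M_1 = 1/6, M_2 = 14/3, M_3 = -5/6.
On [0, 2], S(x) = 6 - 3·x - 5/12·x² + 1/12·x³.
With x = 3/2: S(3/2) = 27/32.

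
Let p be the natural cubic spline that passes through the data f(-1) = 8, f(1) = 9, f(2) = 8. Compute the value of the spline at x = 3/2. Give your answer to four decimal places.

8.5938

Write σ_i for p''(x_i). With h_i = 2, 1 and divided differences Δ_i = 1/2, -1, the continuity of p' gives the tridiagonal system
  2·σ_0 + 6·σ_1 + 1·σ_2 = 6(Δ_1 - Δ_0) = -9
Natural end conditions: σ_0 = σ_2 = 0.
Hence σ_0 = 0, σ_1 = -3/2, σ_2 = 0.
On [1, 2], p(x) = 9 - 1/2·(x - 1) - 3/4·(x - 1)² + 1/4·(x - 1)³.
With (x - 1) = 1/2: p(3/2) = 275/32.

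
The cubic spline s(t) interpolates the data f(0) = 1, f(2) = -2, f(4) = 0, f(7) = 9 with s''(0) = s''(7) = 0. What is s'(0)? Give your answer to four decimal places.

Let M_i = s''(x_i). Step sizes h_i = 2, 2, 3; slopes of the chords Δ_i = (y_(i+1) - y_i)/h_i = -3/2, 1, 3.
  2·M_0 + 8·M_1 + 2·M_2 = 6(Δ_1 - Δ_0) = 15
  2·M_1 + 10·M_2 + 3·M_3 = 6(Δ_2 - Δ_1) = 12
Natural end conditions: M_0 = M_3 = 0.
Solving the tridiagonal system: M_0 = 0, M_1 = 63/38, M_2 = 33/38, M_3 = 0.
On [0, 2], s'(t) = b_0 + 2c_0·t + 3d_0·t² with b_0 = Δ_0 - h_0(2M_0 + M_1)/6 = -39/19, c_0 = M_0/2 = 0, d_0 = (M_1 - M_0)/(6h_0) = 21/152. So s'(0) = -39/19.

-2.0526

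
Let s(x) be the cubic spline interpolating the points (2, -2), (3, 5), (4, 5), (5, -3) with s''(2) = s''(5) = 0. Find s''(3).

Let σ_i = s''(x_i). Step sizes h_i = 1, 1, 1; slopes of the chords Δ_i = (y_(i+1) - y_i)/h_i = 7, 0, -8.
  1·σ_0 + 4·σ_1 + 1·σ_2 = 6(Δ_1 - Δ_0) = -42
  1·σ_1 + 4·σ_2 + 1·σ_3 = 6(Δ_2 - Δ_1) = -48
Natural end conditions: σ_0 = σ_3 = 0.
Hence σ_0 = 0, σ_1 = -8, σ_2 = -10, σ_3 = 0.

-8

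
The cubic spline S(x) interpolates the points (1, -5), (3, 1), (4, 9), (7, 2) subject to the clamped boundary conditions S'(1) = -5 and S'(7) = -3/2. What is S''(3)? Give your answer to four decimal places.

Put M_i = S'' at the i-th knot. Here h = (2, 1, 3) and Δ = (3, 8, -7/3), so the interior equations h_(i-1)·M_(i-1) + 2(h_(i-1)+h_i)·M_i + h_i·M_(i+1) = 6(Δ_i − Δ_(i-1)) read
  2·M_0 + 6·M_1 + 1·M_2 = 6(Δ_1 - Δ_0) = 30
  1·M_1 + 8·M_2 + 3·M_3 = 6(Δ_2 - Δ_1) = -62
Clamped end conditions give two more equations: 2h_0·M_0 + h_0·M_1 = 6(Δ_0 - S'(1)) = 48 and h_2·M_2 + 2h_2·M_3 = 6(S'(7) - Δ_2) = 5.
Solving the tridiagonal system: M_0 = 145/14, M_1 = 23/7, M_2 = -73/7, M_3 = 127/21.

3.2857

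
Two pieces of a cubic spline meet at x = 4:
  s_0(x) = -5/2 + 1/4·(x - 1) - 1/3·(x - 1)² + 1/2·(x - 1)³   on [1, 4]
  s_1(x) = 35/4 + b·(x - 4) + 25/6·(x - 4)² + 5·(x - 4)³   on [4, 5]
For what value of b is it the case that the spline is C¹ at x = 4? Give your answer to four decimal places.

s_0'(x) = 1/4 - 2/3·(x - 1) + 3/2·(x - 1)², so s_0'(4) = 47/4. On the right, s_1'(4) = b, so b = 47/4.

11.7500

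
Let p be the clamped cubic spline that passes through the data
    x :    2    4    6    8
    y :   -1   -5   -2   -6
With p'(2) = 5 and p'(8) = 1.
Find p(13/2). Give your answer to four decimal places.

-2.7844

Write M_i for p''(x_i). With h_i = 2, 2, 2 and divided differences Δ_i = -2, 3/2, -2, the continuity of p' gives the tridiagonal system
  2·M_0 + 8·M_1 + 2·M_2 = 6(Δ_1 - Δ_0) = 21
  2·M_1 + 8·M_2 + 2·M_3 = 6(Δ_2 - Δ_1) = -21
Clamped end conditions give two more equations: 2h_0·M_0 + h_0·M_1 = 6(Δ_0 - p'(2)) = -42 and h_2·M_2 + 2h_2·M_3 = 6(p'(8) - Δ_2) = 18.
Forward elimination and back-substitution give M_0 = -433/30, M_1 = 118/15, M_2 = -98/15, M_3 = 233/30.
On [6, 8], p(x) = -2 - 7/30·(x - 6) - 49/15·(x - 6)² + 143/120·(x - 6)³.
With (x - 6) = 1/2: p(13/2) = -891/320.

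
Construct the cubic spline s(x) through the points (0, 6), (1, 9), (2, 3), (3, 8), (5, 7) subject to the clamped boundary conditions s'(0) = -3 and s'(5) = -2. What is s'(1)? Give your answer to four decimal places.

With M_i denoting the second derivative at x_i, h_i = 1, 1, 1, 2, and Δ_i = (y_(i+1) − y_i)/h_i = 3, -6, 5, -1/2:
  1·M_0 + 4·M_1 + 1·M_2 = 6(Δ_1 - Δ_0) = -54
  1·M_1 + 4·M_2 + 1·M_3 = 6(Δ_2 - Δ_1) = 66
  1·M_2 + 6·M_3 + 2·M_4 = 6(Δ_3 - Δ_2) = -33
Clamped end conditions give two more equations: 2h_0·M_0 + h_0·M_1 = 6(Δ_0 - s'(0)) = 36 and h_3·M_3 + 2h_3·M_4 = 6(s'(5) - Δ_3) = -9.
Hence M_0 = 2627/82, M_1 = -1151/41, M_2 = 2153/82, M_3 = -449/41, M_4 = 529/164.
On [1, 2], s'(x) = b_1 + 2c_1·(x - 1) + 3d_1·(x - 1)² with b_1 = Δ_1 - h_1(2M_1 + M_2)/6 = -167/164, c_1 = M_1/2 = -1151/82, d_1 = (M_2 - M_1)/(6h_1) = 1485/164. So s'(1) = -167/164.

-1.0183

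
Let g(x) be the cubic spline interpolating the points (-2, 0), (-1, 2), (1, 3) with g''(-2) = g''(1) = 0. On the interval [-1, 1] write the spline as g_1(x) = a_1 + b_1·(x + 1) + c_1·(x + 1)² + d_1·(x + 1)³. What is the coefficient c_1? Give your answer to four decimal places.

-0.7500

Let M_i = g''(x_i). Step sizes h_i = 1, 2; slopes of the chords Δ_i = (y_(i+1) - y_i)/h_i = 2, 1/2.
  1·M_0 + 6·M_1 + 2·M_2 = 6(Δ_1 - Δ_0) = -9
Natural end conditions: M_0 = M_2 = 0.
Solving the tridiagonal system: M_0 = 0, M_1 = -3/2, M_2 = 0.
On [-1, 1], with g_1(x) = a_1 + b_1·(x + 1) + c_1·(x + 1)² + d_1·(x + 1)³: c_1 = M_1/2 = -3/4, d_1 = (M_2 - M_1)/(6h_1) = 1/8, b_1 = Δ_1 - h_1(2M_1 + M_2)/6 = 3/2.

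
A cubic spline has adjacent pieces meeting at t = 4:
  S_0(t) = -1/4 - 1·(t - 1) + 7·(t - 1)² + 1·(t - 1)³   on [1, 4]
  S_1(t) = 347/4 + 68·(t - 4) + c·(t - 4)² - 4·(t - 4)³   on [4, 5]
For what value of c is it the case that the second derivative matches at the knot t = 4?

16

S_0''(t) = 14 + 6·(t - 1), so S_0''(4) = 32. On the right, S_1''(4) = 2c, so c = 16.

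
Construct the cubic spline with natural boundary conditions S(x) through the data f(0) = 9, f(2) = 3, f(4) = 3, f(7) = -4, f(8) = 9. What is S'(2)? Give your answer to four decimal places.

With m_i denoting the second derivative at x_i, h_i = 2, 2, 3, 1, and Δ_i = (y_(i+1) − y_i)/h_i = -3, 0, -7/3, 13:
  2·m_0 + 8·m_1 + 2·m_2 = 6(Δ_1 - Δ_0) = 18
  2·m_1 + 10·m_2 + 3·m_3 = 6(Δ_2 - Δ_1) = -14
  3·m_2 + 8·m_3 + 1·m_4 = 6(Δ_3 - Δ_2) = 92
Natural end conditions: m_0 = m_4 = 0.
Forward elimination and back-substitution give m_0 = 0, m_1 = 1027/268, m_2 = -424/67, m_3 = 1859/134, m_4 = 0.
On [2, 4], S'(x) = b_1 + 2c_1·(x - 2) + 3d_1·(x - 2)² with b_1 = Δ_1 - h_1(2m_1 + m_2)/6 = -179/402, c_1 = m_1/2 = 1027/536, d_1 = (m_2 - m_1)/(6h_1) = -2723/3216. So S'(2) = -179/402.

-0.4453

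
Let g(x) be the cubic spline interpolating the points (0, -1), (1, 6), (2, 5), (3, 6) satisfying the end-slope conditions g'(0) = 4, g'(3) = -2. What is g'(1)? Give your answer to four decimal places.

3.6000

With M_i denoting the second derivative at x_i, h_i = 1, 1, 1, and Δ_i = (y_(i+1) − y_i)/h_i = 7, -1, 1:
  1·M_0 + 4·M_1 + 1·M_2 = 6(Δ_1 - Δ_0) = -48
  1·M_1 + 4·M_2 + 1·M_3 = 6(Δ_2 - Δ_1) = 12
Clamped end conditions give two more equations: 2h_0·M_0 + h_0·M_1 = 6(Δ_0 - g'(0)) = 18 and h_2·M_2 + 2h_2·M_3 = 6(g'(3) - Δ_2) = -18.
Forward elimination and back-substitution give M_0 = 94/5, M_1 = -98/5, M_2 = 58/5, M_3 = -74/5.
On [1, 2], g'(x) = b_1 + 2c_1·(x - 1) + 3d_1·(x - 1)² with b_1 = Δ_1 - h_1(2M_1 + M_2)/6 = 18/5, c_1 = M_1/2 = -49/5, d_1 = (M_2 - M_1)/(6h_1) = 26/5. So g'(1) = 18/5.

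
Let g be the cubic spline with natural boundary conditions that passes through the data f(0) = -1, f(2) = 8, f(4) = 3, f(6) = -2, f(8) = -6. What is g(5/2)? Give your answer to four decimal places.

Put M_i = g'' at the i-th knot. Here h = (2, 2, 2, 2) and Δ = (9/2, -5/2, -5/2, -2), so the interior equations h_(i-1)·M_(i-1) + 2(h_(i-1)+h_i)·M_i + h_i·M_(i+1) = 6(Δ_i − Δ_(i-1)) read
  2·M_0 + 8·M_1 + 2·M_2 = 6(Δ_1 - Δ_0) = -42
  2·M_1 + 8·M_2 + 2·M_3 = 6(Δ_2 - Δ_1) = 0
  2·M_2 + 8·M_3 + 2·M_4 = 6(Δ_3 - Δ_2) = 3
Natural end conditions: M_0 = M_4 = 0.
Solving the tridiagonal system: M_0 = 0, M_1 = -627/112, M_2 = 39/28, M_3 = 3/112, M_4 = 0.
On [2, 4], g(x) = 8 + 43/56·(x - 2) - 627/224·(x - 2)² + 261/448·(x - 2)³.
With (x - 2) = 1/2: g(5/2) = 27801/3584.

7.7570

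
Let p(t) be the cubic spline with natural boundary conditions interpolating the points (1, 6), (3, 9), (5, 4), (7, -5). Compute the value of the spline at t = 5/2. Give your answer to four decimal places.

8.8625

Put σ_i = p'' at the i-th knot. Here h = (2, 2, 2) and Δ = (3/2, -5/2, -9/2), so the interior equations h_(i-1)·σ_(i-1) + 2(h_(i-1)+h_i)·σ_i + h_i·σ_(i+1) = 6(Δ_i − Δ_(i-1)) read
  2·σ_0 + 8·σ_1 + 2·σ_2 = 6(Δ_1 - Δ_0) = -24
  2·σ_1 + 8·σ_2 + 2·σ_3 = 6(Δ_2 - Δ_1) = -12
Natural end conditions: σ_0 = σ_3 = 0.
Hence σ_0 = 0, σ_1 = -14/5, σ_2 = -4/5, σ_3 = 0.
On [1, 3], p(t) = 6 + 73/30·(t - 1) + 0·(t - 1)² - 7/30·(t - 1)³.
With (t - 1) = 3/2: p(5/2) = 709/80.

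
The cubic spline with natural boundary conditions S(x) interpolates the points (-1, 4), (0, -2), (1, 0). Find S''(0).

Write m_i for S''(x_i). With h_i = 1, 1 and divided differences Δ_i = -6, 2, the continuity of S' gives the tridiagonal system
  1·m_0 + 4·m_1 + 1·m_2 = 6(Δ_1 - Δ_0) = 48
Natural end conditions: m_0 = m_2 = 0.
Hence m_0 = 0, m_1 = 12, m_2 = 0.

12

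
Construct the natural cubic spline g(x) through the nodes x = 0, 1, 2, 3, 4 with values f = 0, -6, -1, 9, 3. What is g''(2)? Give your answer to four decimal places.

10.7143

Write M_i for g''(x_i). With h_i = 1, 1, 1, 1 and divided differences Δ_i = -6, 5, 10, -6, the continuity of g' gives the tridiagonal system
  1·M_0 + 4·M_1 + 1·M_2 = 6(Δ_1 - Δ_0) = 66
  1·M_1 + 4·M_2 + 1·M_3 = 6(Δ_2 - Δ_1) = 30
  1·M_2 + 4·M_3 + 1·M_4 = 6(Δ_3 - Δ_2) = -96
Natural end conditions: M_0 = M_4 = 0.
Solving the tridiagonal system: M_0 = 0, M_1 = 387/28, M_2 = 75/7, M_3 = -747/28, M_4 = 0.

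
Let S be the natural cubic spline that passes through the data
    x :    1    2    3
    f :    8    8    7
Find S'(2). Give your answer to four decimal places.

-0.5000

Let M_i = S''(x_i). Step sizes h_i = 1, 1; slopes of the chords Δ_i = (y_(i+1) - y_i)/h_i = 0, -1.
  1·M_0 + 4·M_1 + 1·M_2 = 6(Δ_1 - Δ_0) = -6
Natural end conditions: M_0 = M_2 = 0.
Forward elimination and back-substitution give M_0 = 0, M_1 = -3/2, M_2 = 0.
On [2, 3], S'(x) = b_1 + 2c_1·(x - 2) + 3d_1·(x - 2)² with b_1 = Δ_1 - h_1(2M_1 + M_2)/6 = -1/2, c_1 = M_1/2 = -3/4, d_1 = (M_2 - M_1)/(6h_1) = 1/4. So S'(2) = -1/2.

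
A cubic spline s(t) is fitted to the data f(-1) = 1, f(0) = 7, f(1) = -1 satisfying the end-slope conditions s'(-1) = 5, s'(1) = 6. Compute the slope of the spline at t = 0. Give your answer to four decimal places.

Let M_i = s''(x_i). Step sizes h_i = 1, 1; slopes of the chords Δ_i = (y_(i+1) - y_i)/h_i = 6, -8.
  1·M_0 + 4·M_1 + 1·M_2 = 6(Δ_1 - Δ_0) = -84
Clamped end conditions give two more equations: 2h_0·M_0 + h_0·M_1 = 6(Δ_0 - s'(-1)) = 6 and h_1·M_1 + 2h_1·M_2 = 6(s'(1) - Δ_1) = 84.
Solving: M_0 = 49/2, M_1 = -43, M_2 = 127/2.
On [0, 1], s'(t) = b_1 + 2c_1·t + 3d_1·t² with b_1 = Δ_1 - h_1(2M_1 + M_2)/6 = -17/4, c_1 = M_1/2 = -43/2, d_1 = (M_2 - M_1)/(6h_1) = 71/4. So s'(0) = -17/4.

-4.2500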